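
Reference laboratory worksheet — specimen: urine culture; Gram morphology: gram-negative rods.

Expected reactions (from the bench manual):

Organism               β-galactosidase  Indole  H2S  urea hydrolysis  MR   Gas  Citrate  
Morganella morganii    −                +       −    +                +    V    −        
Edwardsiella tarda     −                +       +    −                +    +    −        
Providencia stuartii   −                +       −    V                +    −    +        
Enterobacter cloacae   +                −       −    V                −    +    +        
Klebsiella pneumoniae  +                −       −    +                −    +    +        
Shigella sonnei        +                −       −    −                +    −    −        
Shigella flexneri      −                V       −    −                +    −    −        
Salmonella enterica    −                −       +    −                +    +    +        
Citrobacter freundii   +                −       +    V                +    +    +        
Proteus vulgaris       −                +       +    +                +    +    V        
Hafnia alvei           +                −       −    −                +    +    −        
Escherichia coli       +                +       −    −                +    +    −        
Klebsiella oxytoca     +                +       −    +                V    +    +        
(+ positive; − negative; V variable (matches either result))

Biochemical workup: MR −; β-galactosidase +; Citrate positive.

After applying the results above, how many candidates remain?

Citrate +: excludes 6 organisms — 7 left.
MR −: excludes Providencia stuartii, Salmonella enterica, Citrobacter freundii, Proteus vulgaris — 3 left.
β-galactosidase +: all 3 remaining candidates are consistent.
Still consistent: Enterobacter cloacae, Klebsiella oxytoca, Klebsiella pneumoniae.

3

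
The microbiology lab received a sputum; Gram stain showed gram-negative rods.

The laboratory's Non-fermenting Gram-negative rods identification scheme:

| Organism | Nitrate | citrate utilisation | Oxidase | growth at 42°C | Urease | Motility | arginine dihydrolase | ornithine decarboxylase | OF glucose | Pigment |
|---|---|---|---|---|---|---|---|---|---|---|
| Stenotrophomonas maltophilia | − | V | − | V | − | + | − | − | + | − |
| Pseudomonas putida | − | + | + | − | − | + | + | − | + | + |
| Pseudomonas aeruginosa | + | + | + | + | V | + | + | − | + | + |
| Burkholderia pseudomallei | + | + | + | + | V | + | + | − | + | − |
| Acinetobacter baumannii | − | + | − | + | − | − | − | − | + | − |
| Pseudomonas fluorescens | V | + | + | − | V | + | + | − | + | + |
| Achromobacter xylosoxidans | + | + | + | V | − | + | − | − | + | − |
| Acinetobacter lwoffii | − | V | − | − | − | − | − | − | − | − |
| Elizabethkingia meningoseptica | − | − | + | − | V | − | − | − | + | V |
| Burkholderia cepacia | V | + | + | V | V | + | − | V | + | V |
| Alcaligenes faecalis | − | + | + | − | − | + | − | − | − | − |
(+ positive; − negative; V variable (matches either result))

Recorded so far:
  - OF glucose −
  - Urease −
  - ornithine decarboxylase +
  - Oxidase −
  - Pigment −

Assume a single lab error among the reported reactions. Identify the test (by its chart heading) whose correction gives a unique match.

As reported, no row in the chart matches all 5 reactions.
Reversing Urease → still no organism matches.
Reversing Oxidase → still no organism matches.
Reversing OF glucose → still no organism matches.
Reversing Pigment → still no organism matches.
Reversing ornithine decarboxylase (to −) → unique match: Acinetobacter lwoffii.

ornithine decarboxylase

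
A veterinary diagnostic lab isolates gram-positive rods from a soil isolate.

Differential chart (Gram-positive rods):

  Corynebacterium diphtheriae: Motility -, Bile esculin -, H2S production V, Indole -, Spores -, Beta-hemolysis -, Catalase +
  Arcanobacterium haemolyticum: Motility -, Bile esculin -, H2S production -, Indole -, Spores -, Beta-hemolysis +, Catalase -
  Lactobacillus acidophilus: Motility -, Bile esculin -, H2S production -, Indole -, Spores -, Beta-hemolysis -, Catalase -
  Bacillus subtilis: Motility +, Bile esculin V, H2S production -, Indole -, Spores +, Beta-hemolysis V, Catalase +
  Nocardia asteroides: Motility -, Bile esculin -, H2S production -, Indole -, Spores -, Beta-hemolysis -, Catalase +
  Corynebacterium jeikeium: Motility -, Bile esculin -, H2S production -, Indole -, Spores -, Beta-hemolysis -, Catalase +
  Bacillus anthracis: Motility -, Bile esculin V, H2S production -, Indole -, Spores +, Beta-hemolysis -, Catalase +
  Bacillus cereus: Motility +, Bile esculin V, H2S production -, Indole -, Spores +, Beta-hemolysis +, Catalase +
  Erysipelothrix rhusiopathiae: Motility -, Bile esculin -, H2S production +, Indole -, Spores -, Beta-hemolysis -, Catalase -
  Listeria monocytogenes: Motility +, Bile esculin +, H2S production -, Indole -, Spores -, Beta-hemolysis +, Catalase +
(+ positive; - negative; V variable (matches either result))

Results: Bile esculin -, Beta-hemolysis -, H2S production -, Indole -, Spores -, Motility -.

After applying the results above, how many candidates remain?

4

H2S production -: excludes Erysipelothrix rhusiopathiae — 9 left.
Bile esculin -: excludes Listeria monocytogenes — 8 left.
Motility -: excludes Bacillus subtilis, Bacillus cereus — 6 left.
Indole -: all 6 remaining candidates are consistent.
Spores -: excludes Bacillus anthracis — 5 left.
Beta-hemolysis -: excludes Arcanobacterium haemolyticum — 4 left.
Still consistent: Corynebacterium diphtheriae, Corynebacterium jeikeium, Lactobacillus acidophilus, Nocardia asteroides.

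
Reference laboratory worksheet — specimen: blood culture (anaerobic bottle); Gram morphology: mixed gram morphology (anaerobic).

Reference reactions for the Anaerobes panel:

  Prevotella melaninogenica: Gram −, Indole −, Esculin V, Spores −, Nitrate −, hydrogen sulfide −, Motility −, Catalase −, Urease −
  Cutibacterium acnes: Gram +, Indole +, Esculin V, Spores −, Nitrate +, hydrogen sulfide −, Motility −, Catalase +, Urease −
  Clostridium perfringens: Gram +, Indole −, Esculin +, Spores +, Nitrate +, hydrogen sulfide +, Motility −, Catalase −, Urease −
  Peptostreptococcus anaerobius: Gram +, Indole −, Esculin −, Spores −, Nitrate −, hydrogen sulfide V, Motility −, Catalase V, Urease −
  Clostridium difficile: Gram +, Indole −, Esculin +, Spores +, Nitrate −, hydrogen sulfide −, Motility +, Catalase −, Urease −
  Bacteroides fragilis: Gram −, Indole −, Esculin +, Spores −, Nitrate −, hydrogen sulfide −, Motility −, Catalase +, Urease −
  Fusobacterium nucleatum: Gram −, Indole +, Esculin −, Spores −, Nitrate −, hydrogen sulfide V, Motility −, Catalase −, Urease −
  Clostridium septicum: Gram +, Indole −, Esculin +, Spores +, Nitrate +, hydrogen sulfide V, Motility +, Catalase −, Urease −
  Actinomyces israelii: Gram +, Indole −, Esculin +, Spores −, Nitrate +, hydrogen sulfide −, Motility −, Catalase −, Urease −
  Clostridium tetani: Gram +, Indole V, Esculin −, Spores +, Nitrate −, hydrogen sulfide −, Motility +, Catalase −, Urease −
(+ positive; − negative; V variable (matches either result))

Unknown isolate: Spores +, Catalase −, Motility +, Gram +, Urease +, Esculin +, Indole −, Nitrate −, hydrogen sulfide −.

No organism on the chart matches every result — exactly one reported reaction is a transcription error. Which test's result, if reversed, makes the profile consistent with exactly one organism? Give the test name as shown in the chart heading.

As reported, no row in the chart matches all 9 reactions.
Reversing Spores → still no organism matches.
Reversing Urease (to −) → unique match: Clostridium difficile.
Reversing Indole → still no organism matches.
Reversing Esculin → still no organism matches.
Reversing Catalase → still no organism matches.
Reversing hydrogen sulfide → still no organism matches.
Reversing Gram → still no organism matches.
Reversing Nitrate → still no organism matches.
Reversing Motility → still no organism matches.

Urease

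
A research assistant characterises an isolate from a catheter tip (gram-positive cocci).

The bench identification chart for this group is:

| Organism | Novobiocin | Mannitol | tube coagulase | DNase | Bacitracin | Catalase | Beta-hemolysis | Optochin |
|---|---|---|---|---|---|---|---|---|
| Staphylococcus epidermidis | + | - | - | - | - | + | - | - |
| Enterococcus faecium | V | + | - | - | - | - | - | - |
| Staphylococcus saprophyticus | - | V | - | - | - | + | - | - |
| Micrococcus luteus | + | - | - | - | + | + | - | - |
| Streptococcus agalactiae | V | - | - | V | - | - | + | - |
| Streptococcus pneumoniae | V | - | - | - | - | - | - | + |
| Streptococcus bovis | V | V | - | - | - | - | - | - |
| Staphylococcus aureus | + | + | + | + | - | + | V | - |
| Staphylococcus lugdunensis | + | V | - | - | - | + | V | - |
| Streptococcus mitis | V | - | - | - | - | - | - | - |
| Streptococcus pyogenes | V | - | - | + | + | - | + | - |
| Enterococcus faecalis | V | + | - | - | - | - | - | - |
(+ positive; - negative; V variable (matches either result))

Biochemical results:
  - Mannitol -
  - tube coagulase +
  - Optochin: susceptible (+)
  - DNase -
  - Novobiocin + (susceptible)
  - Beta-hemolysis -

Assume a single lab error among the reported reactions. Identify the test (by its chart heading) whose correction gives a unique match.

tube coagulase

As reported, no row in the chart matches all 6 reactions.
Reversing Mannitol → still no organism matches.
Reversing Beta-hemolysis → still no organism matches.
Reversing tube coagulase (to -) → unique match: Streptococcus pneumoniae.
Reversing DNase → still no organism matches.
Reversing Novobiocin → still no organism matches.
Reversing Optochin → still no organism matches.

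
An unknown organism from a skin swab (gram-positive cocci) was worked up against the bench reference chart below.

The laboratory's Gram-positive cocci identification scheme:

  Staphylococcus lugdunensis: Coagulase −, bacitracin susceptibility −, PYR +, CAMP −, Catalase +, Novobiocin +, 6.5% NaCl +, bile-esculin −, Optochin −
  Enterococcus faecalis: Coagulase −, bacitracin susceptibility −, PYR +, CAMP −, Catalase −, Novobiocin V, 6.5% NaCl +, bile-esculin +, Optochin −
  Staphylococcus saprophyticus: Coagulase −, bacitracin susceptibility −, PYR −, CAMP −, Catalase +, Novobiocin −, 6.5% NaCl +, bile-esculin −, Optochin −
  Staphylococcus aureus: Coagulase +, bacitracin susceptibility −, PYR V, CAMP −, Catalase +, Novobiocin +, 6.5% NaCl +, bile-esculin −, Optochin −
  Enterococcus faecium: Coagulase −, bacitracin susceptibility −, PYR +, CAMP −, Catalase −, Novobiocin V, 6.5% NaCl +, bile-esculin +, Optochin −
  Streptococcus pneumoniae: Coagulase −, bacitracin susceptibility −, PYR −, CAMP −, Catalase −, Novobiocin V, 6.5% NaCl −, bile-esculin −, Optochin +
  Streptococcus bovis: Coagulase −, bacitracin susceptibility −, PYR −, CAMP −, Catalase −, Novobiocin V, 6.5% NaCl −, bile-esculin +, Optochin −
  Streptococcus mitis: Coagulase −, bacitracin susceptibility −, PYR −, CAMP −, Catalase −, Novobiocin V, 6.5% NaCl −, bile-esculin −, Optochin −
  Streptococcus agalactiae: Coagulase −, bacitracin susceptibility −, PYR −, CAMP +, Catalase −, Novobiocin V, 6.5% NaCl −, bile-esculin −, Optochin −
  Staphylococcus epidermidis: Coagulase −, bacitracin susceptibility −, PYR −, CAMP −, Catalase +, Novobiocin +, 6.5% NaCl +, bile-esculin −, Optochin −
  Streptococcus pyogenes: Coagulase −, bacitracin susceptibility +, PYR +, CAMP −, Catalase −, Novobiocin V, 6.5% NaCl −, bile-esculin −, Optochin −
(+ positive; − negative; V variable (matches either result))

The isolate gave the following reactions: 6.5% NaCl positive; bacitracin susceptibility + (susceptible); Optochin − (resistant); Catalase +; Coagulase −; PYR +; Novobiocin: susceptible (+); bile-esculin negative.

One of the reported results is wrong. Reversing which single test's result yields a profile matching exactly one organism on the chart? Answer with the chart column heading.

As reported, no row in the chart matches all 8 reactions.
Reversing Catalase → still no organism matches.
Reversing bile-esculin → still no organism matches.
Reversing Novobiocin → still no organism matches.
Reversing bacitracin susceptibility (to −) → unique match: Staphylococcus lugdunensis.
Reversing Optochin → still no organism matches.
Reversing Coagulase → still no organism matches.
Reversing 6.5% NaCl → still no organism matches.
Reversing PYR → still no organism matches.

bacitracin susceptibility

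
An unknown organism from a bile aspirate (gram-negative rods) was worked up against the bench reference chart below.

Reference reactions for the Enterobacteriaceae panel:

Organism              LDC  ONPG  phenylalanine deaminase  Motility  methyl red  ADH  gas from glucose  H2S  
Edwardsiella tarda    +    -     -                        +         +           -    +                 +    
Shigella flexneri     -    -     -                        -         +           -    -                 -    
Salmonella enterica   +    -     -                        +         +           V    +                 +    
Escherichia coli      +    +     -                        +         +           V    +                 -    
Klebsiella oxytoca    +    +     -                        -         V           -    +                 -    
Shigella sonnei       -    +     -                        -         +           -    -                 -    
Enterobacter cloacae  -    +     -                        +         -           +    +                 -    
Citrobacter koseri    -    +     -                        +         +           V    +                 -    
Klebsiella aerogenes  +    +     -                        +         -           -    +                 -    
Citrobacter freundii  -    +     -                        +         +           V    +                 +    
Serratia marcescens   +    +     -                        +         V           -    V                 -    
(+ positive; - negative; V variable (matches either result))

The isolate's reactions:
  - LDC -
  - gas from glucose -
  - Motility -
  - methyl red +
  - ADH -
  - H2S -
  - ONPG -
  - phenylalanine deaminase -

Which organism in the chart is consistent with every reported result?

Motility -: excludes 8 organisms — 3 left.
ONPG -: excludes Klebsiella oxytoca, Shigella sonnei — 1 left.
H2S -: the one remaining candidate is consistent.
ADH -: the one remaining candidate is consistent.
gas from glucose -: the one remaining candidate is consistent.
phenylalanine deaminase -: the one remaining candidate is consistent.
LDC -: the one remaining candidate is consistent.
methyl red +: the one remaining candidate is consistent.

Shigella flexneri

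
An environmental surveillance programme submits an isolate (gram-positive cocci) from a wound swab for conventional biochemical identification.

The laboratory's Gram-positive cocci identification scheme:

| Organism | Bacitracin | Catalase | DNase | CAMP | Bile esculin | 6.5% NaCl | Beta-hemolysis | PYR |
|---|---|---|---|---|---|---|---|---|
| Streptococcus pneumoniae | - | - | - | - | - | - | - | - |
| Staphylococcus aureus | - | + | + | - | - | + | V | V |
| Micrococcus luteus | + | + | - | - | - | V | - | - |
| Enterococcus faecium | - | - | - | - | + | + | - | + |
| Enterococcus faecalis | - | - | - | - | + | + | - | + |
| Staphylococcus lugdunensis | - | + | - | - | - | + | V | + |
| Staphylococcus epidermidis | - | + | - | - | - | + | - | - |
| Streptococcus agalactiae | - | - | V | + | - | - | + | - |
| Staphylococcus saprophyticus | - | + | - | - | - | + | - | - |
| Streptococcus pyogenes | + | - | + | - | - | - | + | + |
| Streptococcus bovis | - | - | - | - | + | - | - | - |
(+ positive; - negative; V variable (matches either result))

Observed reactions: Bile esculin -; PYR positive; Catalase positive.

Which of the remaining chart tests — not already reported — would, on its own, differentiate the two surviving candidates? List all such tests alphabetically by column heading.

DNase

Catalase +: excludes 6 organisms — 5 left.
PYR +: excludes Micrococcus luteus, Staphylococcus epidermidis, Staphylococcus saprophyticus — 2 left.
Bile esculin -: all 2 remaining candidates are consistent.
Two candidates remain: Staphylococcus aureus and Staphylococcus lugdunensis.
  Bacitracin: - vs - — same for both, does not separate.
  DNase: Staphylococcus aureus +, Staphylococcus lugdunensis - — discriminates.
  CAMP: - vs - — same for both, does not separate.
  6.5% NaCl: + vs + — same for both, does not separate.
  Beta-hemolysis: V vs V — variable for at least one, does not separate.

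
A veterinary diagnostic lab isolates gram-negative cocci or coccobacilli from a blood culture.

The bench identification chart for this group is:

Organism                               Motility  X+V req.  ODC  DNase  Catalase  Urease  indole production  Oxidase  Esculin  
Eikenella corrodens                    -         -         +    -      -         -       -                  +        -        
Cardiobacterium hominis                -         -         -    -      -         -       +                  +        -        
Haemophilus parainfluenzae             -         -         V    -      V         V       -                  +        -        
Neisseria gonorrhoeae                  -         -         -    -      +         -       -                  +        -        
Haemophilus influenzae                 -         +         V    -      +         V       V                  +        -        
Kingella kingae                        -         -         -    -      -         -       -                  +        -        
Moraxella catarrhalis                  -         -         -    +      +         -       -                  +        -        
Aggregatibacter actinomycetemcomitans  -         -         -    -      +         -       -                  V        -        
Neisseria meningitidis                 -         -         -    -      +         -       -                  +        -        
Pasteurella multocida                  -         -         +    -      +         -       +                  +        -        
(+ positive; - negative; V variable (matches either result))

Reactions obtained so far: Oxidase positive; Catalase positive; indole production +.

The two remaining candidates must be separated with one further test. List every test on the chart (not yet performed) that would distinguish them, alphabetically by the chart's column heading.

X+V req.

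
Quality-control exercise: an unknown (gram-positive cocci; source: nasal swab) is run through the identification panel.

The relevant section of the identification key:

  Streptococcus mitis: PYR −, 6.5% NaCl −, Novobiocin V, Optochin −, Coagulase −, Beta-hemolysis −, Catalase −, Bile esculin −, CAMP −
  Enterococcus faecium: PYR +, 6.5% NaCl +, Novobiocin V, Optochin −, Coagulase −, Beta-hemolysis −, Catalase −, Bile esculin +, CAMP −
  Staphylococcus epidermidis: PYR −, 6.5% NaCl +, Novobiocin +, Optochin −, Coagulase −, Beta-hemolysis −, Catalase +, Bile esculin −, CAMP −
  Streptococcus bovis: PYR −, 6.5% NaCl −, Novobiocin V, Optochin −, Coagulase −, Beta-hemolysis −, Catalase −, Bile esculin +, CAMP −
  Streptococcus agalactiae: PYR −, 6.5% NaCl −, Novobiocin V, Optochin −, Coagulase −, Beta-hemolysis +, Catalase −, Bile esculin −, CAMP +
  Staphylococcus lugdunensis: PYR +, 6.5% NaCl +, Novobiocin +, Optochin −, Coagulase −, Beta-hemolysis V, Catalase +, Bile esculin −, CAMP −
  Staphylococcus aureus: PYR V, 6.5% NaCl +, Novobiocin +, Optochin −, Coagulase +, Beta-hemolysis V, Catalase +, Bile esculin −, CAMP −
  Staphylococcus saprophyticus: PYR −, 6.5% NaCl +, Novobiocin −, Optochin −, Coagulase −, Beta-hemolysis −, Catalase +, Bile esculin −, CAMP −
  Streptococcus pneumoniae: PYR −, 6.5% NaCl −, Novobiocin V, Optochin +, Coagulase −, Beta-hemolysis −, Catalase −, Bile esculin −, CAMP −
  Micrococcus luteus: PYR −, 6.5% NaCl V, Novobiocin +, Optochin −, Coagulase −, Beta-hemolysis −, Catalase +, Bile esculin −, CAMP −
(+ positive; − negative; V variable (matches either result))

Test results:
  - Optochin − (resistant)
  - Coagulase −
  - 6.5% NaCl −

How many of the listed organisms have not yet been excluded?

4

6.5% NaCl −: excludes 5 organisms — 5 left.
Coagulase −: all 5 remaining candidates are consistent.
Optochin −: excludes Streptococcus pneumoniae — 4 left.
Still consistent: Micrococcus luteus, Streptococcus agalactiae, Streptococcus bovis, Streptococcus mitis.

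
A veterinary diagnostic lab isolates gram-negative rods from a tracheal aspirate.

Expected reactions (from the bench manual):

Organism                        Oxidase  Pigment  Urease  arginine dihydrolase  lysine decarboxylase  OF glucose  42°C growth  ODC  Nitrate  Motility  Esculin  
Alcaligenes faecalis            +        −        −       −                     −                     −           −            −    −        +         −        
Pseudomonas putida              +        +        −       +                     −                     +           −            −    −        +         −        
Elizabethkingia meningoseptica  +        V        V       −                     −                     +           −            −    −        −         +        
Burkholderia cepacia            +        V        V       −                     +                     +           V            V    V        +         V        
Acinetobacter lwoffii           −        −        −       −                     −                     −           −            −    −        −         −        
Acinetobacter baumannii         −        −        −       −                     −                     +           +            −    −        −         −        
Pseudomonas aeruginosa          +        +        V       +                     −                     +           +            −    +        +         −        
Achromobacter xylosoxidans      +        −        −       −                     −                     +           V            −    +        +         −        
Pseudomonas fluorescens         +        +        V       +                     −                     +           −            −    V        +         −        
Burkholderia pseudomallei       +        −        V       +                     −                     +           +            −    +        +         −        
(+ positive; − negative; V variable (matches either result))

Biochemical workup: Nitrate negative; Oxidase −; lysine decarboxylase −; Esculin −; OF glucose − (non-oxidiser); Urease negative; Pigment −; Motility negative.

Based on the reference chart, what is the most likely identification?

Motility −: excludes 7 organisms — 3 left.
Oxidase −: excludes Elizabethkingia meningoseptica — 2 left.
Esculin −: all 2 remaining candidates are consistent.
Pigment −: all 2 remaining candidates are consistent.
Urease −: all 2 remaining candidates are consistent.
lysine decarboxylase −: all 2 remaining candidates are consistent.
OF glucose −: excludes Acinetobacter baumannii — 1 left.
Nitrate −: the one remaining candidate is consistent.

Acinetobacter lwoffii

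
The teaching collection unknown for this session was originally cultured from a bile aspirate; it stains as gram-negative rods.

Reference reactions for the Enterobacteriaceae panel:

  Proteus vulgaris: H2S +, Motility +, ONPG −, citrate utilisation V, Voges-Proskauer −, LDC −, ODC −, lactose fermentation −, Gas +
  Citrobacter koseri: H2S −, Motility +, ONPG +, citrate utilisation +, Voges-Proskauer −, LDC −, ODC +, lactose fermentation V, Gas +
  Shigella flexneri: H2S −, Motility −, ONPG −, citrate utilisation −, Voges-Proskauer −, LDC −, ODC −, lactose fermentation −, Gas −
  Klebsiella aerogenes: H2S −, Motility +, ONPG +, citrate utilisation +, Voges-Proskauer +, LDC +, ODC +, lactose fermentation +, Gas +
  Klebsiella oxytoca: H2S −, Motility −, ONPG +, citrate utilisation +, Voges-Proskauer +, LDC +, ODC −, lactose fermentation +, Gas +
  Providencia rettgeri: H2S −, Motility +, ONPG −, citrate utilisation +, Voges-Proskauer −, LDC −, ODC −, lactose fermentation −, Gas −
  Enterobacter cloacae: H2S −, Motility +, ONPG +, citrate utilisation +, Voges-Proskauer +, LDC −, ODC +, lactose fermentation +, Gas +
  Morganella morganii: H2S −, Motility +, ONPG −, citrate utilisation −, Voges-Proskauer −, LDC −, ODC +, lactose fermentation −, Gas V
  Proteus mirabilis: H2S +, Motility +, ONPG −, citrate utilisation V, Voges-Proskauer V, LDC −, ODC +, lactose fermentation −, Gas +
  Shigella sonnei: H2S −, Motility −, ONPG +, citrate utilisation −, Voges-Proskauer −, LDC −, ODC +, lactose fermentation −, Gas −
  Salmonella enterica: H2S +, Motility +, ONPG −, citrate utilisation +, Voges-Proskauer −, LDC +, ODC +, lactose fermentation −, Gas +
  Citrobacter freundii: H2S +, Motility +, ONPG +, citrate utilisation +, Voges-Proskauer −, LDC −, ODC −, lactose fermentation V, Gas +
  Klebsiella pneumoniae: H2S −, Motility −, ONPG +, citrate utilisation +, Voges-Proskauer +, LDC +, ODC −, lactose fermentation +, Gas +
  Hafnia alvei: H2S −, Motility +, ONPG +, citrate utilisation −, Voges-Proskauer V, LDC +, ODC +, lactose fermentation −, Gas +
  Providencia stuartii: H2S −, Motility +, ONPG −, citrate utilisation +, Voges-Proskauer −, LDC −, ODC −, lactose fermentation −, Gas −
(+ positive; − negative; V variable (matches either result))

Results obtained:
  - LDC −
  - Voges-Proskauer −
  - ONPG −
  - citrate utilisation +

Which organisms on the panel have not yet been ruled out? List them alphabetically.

Proteus mirabilis, Proteus vulgaris, Providencia rettgeri, Providencia stuartii

citrate utilisation +: excludes Shigella flexneri, Morganella morganii, Shigella sonnei, Hafnia alvei — 11 left.
LDC −: excludes Klebsiella aerogenes, Klebsiella oxytoca, Salmonella enterica, Klebsiella pneumoniae — 7 left.
Voges-Proskauer −: excludes Enterobacter cloacae — 6 left.
ONPG −: excludes Citrobacter koseri, Citrobacter freundii — 4 left.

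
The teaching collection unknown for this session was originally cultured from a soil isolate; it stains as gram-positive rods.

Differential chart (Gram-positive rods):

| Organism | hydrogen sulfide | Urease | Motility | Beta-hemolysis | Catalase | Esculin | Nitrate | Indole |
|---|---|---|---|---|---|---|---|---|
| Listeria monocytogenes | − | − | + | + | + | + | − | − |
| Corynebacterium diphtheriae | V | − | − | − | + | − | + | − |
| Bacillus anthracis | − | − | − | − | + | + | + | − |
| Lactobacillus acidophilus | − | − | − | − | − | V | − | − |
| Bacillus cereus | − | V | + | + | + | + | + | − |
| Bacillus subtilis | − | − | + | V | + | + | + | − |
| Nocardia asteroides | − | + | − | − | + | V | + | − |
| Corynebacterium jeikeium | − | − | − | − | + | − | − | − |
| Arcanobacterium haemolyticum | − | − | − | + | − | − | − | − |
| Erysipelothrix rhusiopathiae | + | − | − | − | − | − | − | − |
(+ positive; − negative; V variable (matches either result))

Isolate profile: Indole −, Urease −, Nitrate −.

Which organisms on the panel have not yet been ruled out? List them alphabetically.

Arcanobacterium haemolyticum, Corynebacterium jeikeium, Erysipelothrix rhusiopathiae, Lactobacillus acidophilus, Listeria monocytogenes

Indole −: all 10 remaining candidates are consistent.
Nitrate −: excludes 5 organisms — 5 left.
Urease −: all 5 remaining candidates are consistent.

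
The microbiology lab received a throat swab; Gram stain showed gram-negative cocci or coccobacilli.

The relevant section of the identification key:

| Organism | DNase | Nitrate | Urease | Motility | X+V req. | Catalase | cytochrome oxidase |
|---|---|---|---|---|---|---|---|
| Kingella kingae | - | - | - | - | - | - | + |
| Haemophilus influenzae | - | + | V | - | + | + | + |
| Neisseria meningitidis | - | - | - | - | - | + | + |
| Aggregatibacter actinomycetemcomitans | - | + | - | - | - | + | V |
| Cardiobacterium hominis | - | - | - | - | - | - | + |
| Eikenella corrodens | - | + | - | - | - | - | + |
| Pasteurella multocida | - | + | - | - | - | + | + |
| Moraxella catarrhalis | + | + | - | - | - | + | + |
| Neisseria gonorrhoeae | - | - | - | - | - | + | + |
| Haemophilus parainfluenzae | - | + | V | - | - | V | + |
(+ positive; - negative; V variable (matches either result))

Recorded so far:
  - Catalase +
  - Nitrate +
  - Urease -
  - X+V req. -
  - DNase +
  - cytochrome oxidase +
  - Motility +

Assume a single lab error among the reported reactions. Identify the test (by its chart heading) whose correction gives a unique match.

Motility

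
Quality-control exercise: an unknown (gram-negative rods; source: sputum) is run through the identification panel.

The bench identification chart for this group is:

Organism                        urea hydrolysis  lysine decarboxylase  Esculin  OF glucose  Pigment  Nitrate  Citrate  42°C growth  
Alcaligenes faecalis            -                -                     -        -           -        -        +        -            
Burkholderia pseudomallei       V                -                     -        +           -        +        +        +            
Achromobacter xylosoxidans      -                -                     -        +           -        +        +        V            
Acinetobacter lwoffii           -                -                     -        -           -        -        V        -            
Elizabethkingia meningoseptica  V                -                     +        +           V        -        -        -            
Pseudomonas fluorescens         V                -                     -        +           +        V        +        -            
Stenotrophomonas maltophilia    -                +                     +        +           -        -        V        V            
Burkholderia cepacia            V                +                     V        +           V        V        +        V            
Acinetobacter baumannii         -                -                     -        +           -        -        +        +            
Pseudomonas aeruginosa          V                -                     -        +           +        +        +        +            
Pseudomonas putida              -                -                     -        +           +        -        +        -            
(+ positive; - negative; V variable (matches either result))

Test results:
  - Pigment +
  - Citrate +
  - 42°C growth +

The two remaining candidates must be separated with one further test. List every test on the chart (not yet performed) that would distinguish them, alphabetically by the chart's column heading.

lysine decarboxylase

Pigment +: excludes 6 organisms — 5 left.
42°C growth +: excludes Elizabethkingia meningoseptica, Pseudomonas fluorescens, Pseudomonas putida — 2 left.
Citrate +: all 2 remaining candidates are consistent.
Two candidates remain: Burkholderia cepacia and Pseudomonas aeruginosa.
  urea hydrolysis: V vs V — variable for at least one, does not separate.
  lysine decarboxylase: Burkholderia cepacia +, Pseudomonas aeruginosa - — discriminates.
  Esculin: V vs - — variable for at least one, does not separate.
  OF glucose: + vs + — same for both, does not separate.
  Nitrate: V vs + — variable for at least one, does not separate.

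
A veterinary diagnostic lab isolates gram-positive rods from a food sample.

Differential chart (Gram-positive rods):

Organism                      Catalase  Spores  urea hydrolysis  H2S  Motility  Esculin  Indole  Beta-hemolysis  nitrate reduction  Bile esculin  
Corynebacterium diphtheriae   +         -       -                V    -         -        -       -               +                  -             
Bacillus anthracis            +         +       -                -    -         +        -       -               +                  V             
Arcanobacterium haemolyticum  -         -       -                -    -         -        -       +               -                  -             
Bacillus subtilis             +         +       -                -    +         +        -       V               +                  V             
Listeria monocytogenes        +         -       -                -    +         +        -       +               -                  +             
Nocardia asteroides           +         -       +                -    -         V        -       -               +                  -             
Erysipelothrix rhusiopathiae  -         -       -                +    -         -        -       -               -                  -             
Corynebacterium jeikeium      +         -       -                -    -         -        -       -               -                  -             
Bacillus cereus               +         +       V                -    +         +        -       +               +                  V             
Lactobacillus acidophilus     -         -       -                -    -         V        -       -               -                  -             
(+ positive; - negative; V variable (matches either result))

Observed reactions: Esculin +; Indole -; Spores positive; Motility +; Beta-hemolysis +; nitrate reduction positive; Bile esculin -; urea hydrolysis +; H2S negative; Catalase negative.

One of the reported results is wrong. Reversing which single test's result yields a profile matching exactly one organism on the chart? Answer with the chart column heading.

As reported, no row in the chart matches all 10 reactions.
Reversing Catalase (to +) → unique match: Bacillus cereus.
Reversing Spores → still no organism matches.
Reversing Bile esculin → still no organism matches.
Reversing Motility → still no organism matches.
Reversing urea hydrolysis → still no organism matches.
Reversing Esculin → still no organism matches.
Reversing nitrate reduction → still no organism matches.
Reversing Beta-hemolysis → still no organism matches.
Reversing H2S → still no organism matches.
Reversing Indole → still no organism matches.

Catalase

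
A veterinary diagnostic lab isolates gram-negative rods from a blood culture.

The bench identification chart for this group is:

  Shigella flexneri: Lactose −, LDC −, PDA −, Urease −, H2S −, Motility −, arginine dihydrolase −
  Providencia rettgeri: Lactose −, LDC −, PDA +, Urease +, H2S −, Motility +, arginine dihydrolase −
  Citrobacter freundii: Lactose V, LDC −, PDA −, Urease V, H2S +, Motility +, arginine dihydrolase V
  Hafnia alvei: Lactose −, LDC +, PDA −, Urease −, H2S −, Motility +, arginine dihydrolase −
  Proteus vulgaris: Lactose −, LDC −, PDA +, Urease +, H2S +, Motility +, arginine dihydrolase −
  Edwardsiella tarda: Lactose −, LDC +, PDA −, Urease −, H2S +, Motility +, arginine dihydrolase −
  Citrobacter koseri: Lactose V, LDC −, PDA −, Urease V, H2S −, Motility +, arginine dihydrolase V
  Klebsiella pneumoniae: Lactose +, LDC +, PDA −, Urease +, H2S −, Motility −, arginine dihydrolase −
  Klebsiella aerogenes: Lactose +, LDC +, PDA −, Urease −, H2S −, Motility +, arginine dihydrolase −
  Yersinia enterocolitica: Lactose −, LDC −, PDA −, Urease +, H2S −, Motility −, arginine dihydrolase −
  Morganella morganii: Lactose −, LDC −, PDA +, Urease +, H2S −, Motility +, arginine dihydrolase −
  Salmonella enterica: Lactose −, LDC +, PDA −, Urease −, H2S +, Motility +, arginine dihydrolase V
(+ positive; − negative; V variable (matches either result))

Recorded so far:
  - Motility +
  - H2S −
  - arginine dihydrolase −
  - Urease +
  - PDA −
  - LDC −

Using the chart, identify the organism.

H2S −: excludes Citrobacter freundii, Proteus vulgaris, Edwardsiella tarda, Salmonella enterica — 8 left.
Motility +: excludes Shigella flexneri, Klebsiella pneumoniae, Yersinia enterocolitica — 5 left.
arginine dihydrolase −: all 5 remaining candidates are consistent.
PDA −: excludes Providencia rettgeri, Morganella morganii — 3 left.
LDC −: excludes Hafnia alvei, Klebsiella aerogenes — 1 left.
Urease +: the one remaining candidate is consistent.

Citrobacter koseri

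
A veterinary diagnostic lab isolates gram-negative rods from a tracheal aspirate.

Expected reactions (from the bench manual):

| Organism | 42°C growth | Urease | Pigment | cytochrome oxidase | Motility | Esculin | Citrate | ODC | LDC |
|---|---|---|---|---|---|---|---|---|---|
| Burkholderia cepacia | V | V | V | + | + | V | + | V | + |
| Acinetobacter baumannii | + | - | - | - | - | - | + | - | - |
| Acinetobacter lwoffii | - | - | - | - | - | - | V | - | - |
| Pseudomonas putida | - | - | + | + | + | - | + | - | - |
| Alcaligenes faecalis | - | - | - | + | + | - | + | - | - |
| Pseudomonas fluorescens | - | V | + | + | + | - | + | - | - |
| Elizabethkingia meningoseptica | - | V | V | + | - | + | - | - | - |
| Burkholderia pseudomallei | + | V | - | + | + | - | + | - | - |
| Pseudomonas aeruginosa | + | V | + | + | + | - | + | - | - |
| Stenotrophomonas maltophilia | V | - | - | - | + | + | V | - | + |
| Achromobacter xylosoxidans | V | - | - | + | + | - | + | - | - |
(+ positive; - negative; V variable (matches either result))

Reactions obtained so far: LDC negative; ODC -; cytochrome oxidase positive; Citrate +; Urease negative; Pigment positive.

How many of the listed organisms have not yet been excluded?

Pigment +: excludes 6 organisms — 5 left.
ODC -: all 5 remaining candidates are consistent.
cytochrome oxidase +: all 5 remaining candidates are consistent.
Urease -: all 5 remaining candidates are consistent.
Citrate +: excludes Elizabethkingia meningoseptica — 4 left.
LDC -: excludes Burkholderia cepacia — 3 left.
Still consistent: Pseudomonas aeruginosa, Pseudomonas fluorescens, Pseudomonas putida.

3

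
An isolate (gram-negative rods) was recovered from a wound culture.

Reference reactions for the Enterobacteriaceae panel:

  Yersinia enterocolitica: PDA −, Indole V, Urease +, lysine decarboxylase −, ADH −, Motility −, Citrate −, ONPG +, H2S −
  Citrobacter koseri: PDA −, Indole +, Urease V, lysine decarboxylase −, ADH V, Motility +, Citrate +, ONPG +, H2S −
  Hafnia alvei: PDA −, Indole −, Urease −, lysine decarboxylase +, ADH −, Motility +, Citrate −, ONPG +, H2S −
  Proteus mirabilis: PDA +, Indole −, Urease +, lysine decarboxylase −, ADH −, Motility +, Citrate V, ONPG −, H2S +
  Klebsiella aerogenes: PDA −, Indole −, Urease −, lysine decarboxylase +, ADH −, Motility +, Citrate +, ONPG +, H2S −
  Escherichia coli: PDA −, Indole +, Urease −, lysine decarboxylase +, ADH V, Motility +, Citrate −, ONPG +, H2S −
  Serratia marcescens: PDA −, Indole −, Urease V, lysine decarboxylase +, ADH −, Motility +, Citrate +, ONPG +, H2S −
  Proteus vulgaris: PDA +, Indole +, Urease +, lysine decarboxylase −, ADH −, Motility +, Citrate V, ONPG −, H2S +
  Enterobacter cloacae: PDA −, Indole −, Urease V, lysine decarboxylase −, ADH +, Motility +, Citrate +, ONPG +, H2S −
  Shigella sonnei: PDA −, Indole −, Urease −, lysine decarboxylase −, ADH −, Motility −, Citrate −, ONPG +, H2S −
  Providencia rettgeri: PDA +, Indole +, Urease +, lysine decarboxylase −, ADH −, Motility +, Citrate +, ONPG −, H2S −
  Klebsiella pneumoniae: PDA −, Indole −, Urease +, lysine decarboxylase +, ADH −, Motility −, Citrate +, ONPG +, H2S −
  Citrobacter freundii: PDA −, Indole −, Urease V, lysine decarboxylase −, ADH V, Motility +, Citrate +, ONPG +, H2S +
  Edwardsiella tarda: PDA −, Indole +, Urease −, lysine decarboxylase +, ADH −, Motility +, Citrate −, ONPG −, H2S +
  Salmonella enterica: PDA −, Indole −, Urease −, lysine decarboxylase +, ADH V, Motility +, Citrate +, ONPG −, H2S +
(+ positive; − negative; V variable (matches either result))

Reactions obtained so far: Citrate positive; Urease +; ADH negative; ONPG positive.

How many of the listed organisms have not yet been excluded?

ADH −: excludes Enterobacter cloacae — 14 left.
Citrate +: excludes 5 organisms — 9 left.
Urease +: excludes Klebsiella aerogenes, Salmonella enterica — 7 left.
ONPG +: excludes Proteus mirabilis, Proteus vulgaris, Providencia rettgeri — 4 left.
Still consistent: Citrobacter freundii, Citrobacter koseri, Klebsiella pneumoniae, Serratia marcescens.

4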